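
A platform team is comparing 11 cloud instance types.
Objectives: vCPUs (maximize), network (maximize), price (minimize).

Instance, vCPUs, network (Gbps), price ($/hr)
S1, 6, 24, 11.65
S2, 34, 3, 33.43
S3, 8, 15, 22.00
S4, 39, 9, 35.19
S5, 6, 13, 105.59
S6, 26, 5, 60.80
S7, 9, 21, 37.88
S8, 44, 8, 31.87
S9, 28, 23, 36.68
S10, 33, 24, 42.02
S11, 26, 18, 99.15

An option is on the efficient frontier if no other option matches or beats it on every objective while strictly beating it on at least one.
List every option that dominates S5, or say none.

S1, S3, S7, S9, S10, S11

S1: vCPUs 6≥6, network 24≥13, price 11.65≤105.59 — dominates S5.
S3: vCPUs 8≥6, network 15≥13, price 22.00≤105.59 — dominates S5.
S7: vCPUs 9≥6, network 21≥13, price 37.88≤105.59 — dominates S5.
S9: vCPUs 28≥6, network 23≥13, price 36.68≤105.59 — dominates S5.
S10: vCPUs 33≥6, network 24≥13, price 42.02≤105.59 — dominates S5.
S11: vCPUs 26≥6, network 18≥13, price 99.15≤105.59 — dominates S5.
Others (S2, S4, S6, S8) are each worse than S5 on at least one objective.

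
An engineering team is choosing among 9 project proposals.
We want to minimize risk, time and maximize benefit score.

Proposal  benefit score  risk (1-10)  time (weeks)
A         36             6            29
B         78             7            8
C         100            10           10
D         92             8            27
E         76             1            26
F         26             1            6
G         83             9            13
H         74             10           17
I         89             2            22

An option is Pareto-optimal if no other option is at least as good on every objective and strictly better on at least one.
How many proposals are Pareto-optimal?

A: dominated by E (benefit score 76≥36, risk 1≤6, time 26≤29).
B: not dominated.
C: not dominated (best benefit score).
D: not dominated.
E: not dominated.
F: not dominated (best time).
G: not dominated.
H: dominated by B (benefit score 78≥74, risk 7≤10, time 8≤17).
I: not dominated.
Pareto-optimal: B, C, D, E, F, G, I → 7.

7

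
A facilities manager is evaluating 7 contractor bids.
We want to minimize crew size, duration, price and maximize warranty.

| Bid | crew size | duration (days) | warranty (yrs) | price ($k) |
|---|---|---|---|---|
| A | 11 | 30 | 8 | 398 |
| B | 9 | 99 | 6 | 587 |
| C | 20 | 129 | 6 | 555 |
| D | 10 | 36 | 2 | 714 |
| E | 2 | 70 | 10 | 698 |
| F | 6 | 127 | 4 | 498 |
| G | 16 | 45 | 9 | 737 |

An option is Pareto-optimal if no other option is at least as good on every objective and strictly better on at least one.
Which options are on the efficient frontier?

A, B, D, E, F, G

A: not dominated (best duration).
B: not dominated.
C: dominated by A (crew size 11≤20, duration 30≤129, warranty 8≥6, price 398≤555).
D: not dominated.
E: not dominated (best crew size).
F: not dominated.
G: not dominated.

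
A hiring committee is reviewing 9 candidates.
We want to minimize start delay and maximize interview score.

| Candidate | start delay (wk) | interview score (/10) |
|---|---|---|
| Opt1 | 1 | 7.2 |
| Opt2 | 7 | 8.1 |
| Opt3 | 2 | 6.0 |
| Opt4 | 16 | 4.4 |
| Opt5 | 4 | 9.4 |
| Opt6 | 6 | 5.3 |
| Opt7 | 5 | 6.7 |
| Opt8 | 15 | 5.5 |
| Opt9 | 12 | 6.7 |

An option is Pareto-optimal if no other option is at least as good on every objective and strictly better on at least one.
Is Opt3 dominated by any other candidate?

Yes

Opt1 vs Opt3: start delay 1≤2, interview score 7.2≥6.0 — Opt1 is at least as good on every objective and strictly better on at least one, so Opt1 dominates Opt3.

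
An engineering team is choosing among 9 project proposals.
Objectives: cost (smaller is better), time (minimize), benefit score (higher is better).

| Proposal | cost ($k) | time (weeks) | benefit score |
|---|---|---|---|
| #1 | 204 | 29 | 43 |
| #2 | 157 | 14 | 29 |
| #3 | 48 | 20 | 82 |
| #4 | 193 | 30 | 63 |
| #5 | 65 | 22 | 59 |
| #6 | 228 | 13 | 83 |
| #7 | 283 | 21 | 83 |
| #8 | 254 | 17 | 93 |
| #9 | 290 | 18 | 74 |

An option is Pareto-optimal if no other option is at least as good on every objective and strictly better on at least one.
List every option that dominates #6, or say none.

none

#1: worse on time (29 vs 13).
#2: worse on time (14 vs 13).
#3: worse on time (20 vs 13).
#4: worse on time (30 vs 13).
#5: worse on time (22 vs 13).
#7: worse on cost (283 vs 228).
#8: worse on cost (254 vs 228).
#9: worse on cost (290 vs 228).
No option dominates #6.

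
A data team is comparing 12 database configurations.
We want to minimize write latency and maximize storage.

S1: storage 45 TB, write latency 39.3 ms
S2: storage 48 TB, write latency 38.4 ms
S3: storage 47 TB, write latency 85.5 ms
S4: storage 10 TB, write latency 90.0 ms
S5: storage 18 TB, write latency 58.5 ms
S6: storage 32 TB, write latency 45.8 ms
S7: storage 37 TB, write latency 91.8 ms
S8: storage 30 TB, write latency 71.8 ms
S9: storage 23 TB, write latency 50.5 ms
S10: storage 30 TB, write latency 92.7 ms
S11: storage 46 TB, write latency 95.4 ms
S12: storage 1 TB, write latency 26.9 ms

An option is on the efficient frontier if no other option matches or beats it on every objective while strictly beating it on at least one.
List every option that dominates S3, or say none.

S2

S2: storage 48≥47, write latency 38.4≤85.5 — dominates S3.
Others (S1, S4, S5, S6, S7, S8, S9, S10, S11, S12) are each worse than S3 on at least one objective.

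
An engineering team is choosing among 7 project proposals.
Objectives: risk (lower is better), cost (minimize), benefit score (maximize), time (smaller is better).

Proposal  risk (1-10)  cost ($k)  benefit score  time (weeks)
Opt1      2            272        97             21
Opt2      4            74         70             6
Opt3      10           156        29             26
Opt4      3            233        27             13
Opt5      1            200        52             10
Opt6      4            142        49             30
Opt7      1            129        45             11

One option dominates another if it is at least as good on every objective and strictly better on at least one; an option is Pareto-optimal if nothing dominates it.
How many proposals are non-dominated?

4

Opt1: not dominated (best benefit score).
Opt2: not dominated (best cost).
Opt3: dominated by Opt2 (risk 4≤10, cost 74≤156, benefit score 70≥29, time 6≤26).
Opt4: dominated by Opt5 (risk 1≤3, cost 200≤233, benefit score 52≥27, time 10≤13).
Opt5: not dominated.
Opt6: dominated by Opt2 (risk 4≤4, cost 74≤142, benefit score 70≥49, time 6≤30).
Opt7: not dominated.
Pareto-optimal: Opt1, Opt2, Opt5, Opt7 → 4.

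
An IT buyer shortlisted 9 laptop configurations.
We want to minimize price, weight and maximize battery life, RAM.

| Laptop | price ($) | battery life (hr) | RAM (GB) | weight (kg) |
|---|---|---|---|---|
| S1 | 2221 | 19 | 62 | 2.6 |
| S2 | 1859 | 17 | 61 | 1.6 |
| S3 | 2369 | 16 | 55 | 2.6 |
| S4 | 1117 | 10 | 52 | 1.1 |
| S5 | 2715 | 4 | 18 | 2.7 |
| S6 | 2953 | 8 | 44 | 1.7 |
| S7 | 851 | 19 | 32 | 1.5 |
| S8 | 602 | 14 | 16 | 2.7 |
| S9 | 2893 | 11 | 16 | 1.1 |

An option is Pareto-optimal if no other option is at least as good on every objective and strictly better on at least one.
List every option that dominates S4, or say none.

none

S1: worse on price (2221 vs 1117).
S2: worse on price (1859 vs 1117).
S3: worse on price (2369 vs 1117).
S5: worse on price (2715 vs 1117).
S6: worse on price (2953 vs 1117).
S7: worse on RAM (32 vs 52).
S8: worse on RAM (16 vs 52).
S9: worse on price (2893 vs 1117).
No option dominates S4.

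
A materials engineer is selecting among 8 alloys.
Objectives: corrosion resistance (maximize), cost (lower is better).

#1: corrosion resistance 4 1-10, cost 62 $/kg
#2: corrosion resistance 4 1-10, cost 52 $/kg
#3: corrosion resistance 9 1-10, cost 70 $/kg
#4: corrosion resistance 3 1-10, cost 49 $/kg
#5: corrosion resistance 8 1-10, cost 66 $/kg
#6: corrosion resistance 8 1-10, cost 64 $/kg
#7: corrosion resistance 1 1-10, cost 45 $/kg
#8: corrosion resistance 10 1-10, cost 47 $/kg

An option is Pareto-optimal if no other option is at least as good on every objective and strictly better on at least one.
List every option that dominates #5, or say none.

#6: corrosion resistance 8≥8, cost 64≤66 — dominates #5.
#8: corrosion resistance 10≥8, cost 47≤66 — dominates #5.
Others (#1, #2, #3, #4, #7) are each worse than #5 on at least one objective.

#6, #8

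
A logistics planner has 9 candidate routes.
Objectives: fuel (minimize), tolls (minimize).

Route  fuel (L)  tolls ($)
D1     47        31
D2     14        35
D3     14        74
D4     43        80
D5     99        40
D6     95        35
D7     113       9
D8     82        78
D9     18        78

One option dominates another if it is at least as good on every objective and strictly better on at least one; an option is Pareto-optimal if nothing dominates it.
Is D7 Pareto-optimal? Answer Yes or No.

Yes

D1: worse on tolls (31 vs 9).
D2: worse on tolls (35 vs 9).
D3: worse on tolls (74 vs 9).
D4: worse on tolls (80 vs 9).
D5: worse on tolls (40 vs 9).
D6: worse on tolls (35 vs 9).
D8: worse on tolls (78 vs 9).
D9: worse on tolls (78 vs 9).
No option is at least as good as D7 on every objective and strictly better on one.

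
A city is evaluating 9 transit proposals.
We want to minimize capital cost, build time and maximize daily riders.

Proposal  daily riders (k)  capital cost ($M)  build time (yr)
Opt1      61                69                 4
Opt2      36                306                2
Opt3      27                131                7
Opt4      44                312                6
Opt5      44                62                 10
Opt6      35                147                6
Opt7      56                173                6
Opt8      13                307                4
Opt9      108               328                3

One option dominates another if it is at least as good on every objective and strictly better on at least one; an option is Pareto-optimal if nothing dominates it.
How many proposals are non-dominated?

4

Opt1: not dominated.
Opt2: not dominated (best build time).
Opt3: dominated by Opt1 (daily riders 61≥27, capital cost 69≤131, build time 4≤7).
Opt4: dominated by Opt1 (daily riders 61≥44, capital cost 69≤312, build time 4≤6).
Opt5: not dominated (best capital cost).
Opt6: dominated by Opt1 (daily riders 61≥35, capital cost 69≤147, build time 4≤6).
Opt7: dominated by Opt1 (daily riders 61≥56, capital cost 69≤173, build time 4≤6).
Opt8: dominated by Opt1 (daily riders 61≥13, capital cost 69≤307, build time 4≤4).
Opt9: not dominated (best daily riders).
Pareto-optimal: Opt1, Opt2, Opt5, Opt9 → 4.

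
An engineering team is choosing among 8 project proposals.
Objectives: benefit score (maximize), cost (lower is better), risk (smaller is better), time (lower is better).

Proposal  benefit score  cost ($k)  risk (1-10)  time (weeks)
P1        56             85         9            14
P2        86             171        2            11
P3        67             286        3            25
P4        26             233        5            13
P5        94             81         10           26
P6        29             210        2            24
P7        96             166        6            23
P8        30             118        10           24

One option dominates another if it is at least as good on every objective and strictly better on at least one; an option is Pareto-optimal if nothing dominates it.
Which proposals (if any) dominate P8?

P1

P1: benefit score 56≥30, cost 85≤118, risk 9≤10, time 14≤24 — dominates P8.
Others (P2, P3, P4, P5, P6, P7) are each worse than P8 on at least one objective.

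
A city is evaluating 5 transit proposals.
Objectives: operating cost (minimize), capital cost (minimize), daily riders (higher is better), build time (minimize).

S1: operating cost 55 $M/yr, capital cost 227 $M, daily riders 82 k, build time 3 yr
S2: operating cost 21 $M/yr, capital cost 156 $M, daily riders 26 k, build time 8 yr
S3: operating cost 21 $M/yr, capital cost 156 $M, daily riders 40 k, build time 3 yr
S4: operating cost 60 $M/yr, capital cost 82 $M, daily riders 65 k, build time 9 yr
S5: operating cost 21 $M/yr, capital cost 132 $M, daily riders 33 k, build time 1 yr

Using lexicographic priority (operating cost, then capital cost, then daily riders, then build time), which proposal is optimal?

S5

First minimize operating cost: best is 21, kept {S2, S3, S5}.
Then minimize capital cost: best is 132, kept {S5}.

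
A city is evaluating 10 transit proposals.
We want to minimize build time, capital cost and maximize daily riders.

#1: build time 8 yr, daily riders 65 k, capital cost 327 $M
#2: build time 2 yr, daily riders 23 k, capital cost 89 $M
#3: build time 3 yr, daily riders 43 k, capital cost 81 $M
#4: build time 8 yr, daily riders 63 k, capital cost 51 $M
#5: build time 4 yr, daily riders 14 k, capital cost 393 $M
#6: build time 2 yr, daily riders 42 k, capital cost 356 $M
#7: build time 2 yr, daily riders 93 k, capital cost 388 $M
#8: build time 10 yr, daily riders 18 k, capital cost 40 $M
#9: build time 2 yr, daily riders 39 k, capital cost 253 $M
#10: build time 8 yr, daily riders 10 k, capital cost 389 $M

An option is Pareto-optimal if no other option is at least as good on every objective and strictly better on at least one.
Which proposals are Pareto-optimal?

#1: not dominated.
#2: not dominated.
#3: not dominated.
#4: not dominated.
#5: dominated by #2 (build time 2≤4, daily riders 23≥14, capital cost 89≤393).
#6: not dominated.
#7: not dominated (best daily riders).
#8: not dominated (best capital cost).
#9: not dominated.
#10: dominated by #1 (build time 8≤8, daily riders 65≥10, capital cost 327≤389).

#1, #2, #3, #4, #6, #7, #8, #9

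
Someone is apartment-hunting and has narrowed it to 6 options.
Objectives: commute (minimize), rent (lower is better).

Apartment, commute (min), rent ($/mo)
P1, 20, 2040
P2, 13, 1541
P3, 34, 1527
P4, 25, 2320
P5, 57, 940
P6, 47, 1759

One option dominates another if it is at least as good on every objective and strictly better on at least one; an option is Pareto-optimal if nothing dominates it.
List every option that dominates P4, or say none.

P1: commute 20≤25, rent 2040≤2320 — dominates P4.
P2: commute 13≤25, rent 1541≤2320 — dominates P4.
Others (P3, P5, P6) are each worse than P4 on at least one objective.

P1, P2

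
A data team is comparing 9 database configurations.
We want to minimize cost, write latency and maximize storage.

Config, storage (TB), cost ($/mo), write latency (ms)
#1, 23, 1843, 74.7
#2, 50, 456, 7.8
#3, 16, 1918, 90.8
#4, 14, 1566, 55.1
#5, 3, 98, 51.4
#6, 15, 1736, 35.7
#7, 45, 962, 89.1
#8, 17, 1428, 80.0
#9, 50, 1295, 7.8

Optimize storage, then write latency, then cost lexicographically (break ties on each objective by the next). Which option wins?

First maximize storage: best is 50, kept {#2, #9}.
Then minimize write latency: best is 7.8, kept {#2, #9}.
Then minimize cost: best is 456, kept {#2}.

#2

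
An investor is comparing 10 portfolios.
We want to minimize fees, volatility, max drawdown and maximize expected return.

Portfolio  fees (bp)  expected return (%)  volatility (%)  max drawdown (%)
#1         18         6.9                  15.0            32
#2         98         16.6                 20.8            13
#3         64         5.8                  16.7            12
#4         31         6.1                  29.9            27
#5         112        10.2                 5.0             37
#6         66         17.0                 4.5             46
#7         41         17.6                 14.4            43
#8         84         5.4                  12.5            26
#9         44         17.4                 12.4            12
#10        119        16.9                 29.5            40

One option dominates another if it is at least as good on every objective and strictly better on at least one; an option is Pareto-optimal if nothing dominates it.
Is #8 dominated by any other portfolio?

#9 vs #8: fees 44≤84, expected return 17.4≥5.4, volatility 12.4≤12.5, max drawdown 12≤26 — #9 is at least as good on every objective and strictly better on at least one, so #9 dominates #8.

Yes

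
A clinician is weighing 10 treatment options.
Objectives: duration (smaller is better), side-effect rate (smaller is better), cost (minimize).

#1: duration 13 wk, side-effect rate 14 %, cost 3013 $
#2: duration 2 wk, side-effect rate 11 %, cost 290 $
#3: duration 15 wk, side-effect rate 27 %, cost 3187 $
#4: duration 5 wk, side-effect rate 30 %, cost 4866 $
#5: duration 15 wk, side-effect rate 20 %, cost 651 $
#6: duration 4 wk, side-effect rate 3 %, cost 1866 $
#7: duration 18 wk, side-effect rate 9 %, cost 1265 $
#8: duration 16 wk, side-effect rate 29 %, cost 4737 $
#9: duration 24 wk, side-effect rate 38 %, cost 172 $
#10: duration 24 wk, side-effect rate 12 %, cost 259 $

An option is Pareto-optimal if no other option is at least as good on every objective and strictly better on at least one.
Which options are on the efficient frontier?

#1: dominated by #2 (duration 2≤13, side-effect rate 11≤14, cost 290≤3013).
#2: not dominated (best duration).
#3: dominated by #1 (duration 13≤15, side-effect rate 14≤27, cost 3013≤3187).
#4: dominated by #2 (duration 2≤5, side-effect rate 11≤30, cost 290≤4866).
#5: dominated by #2 (duration 2≤15, side-effect rate 11≤20, cost 290≤651).
#6: not dominated (best side-effect rate).
#7: not dominated.
#8: dominated by #1 (duration 13≤16, side-effect rate 14≤29, cost 3013≤4737).
#9: not dominated (best cost).
#10: not dominated.

#2, #6, #7, #9, #10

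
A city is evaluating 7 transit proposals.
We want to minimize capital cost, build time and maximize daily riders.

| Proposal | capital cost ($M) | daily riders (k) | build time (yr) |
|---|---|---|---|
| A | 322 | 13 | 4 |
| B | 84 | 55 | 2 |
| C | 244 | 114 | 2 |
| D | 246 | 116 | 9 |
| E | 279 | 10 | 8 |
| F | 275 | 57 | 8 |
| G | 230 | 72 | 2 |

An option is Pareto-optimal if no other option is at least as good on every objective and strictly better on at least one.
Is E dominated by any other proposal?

B vs E: capital cost 84≤279, daily riders 55≥10, build time 2≤8 — B is at least as good on every objective and strictly better on at least one, so B dominates E.

Yes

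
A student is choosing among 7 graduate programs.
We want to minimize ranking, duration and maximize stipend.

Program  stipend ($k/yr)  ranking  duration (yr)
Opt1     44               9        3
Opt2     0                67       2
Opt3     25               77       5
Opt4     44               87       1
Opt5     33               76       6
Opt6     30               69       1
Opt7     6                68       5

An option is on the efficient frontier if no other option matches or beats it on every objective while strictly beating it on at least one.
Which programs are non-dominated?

Opt1, Opt2, Opt4, Opt6

Opt1: not dominated (best ranking).
Opt2: not dominated.
Opt3: dominated by Opt1 (stipend 44≥25, ranking 9≤77, duration 3≤5).
Opt4: not dominated.
Opt5: dominated by Opt1 (stipend 44≥33, ranking 9≤76, duration 3≤6).
Opt6: not dominated.
Opt7: dominated by Opt1 (stipend 44≥6, ranking 9≤68, duration 3≤5).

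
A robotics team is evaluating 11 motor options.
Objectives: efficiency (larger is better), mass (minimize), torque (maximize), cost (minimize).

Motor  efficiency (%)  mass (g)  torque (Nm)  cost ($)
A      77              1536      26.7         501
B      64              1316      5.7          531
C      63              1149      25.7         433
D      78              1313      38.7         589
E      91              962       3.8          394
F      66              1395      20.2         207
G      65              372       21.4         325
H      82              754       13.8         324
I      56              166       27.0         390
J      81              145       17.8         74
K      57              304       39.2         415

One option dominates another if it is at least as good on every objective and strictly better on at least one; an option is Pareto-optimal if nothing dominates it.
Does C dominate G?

C vs G: C is worse on efficiency (63 vs 65), so it does not dominate G.

No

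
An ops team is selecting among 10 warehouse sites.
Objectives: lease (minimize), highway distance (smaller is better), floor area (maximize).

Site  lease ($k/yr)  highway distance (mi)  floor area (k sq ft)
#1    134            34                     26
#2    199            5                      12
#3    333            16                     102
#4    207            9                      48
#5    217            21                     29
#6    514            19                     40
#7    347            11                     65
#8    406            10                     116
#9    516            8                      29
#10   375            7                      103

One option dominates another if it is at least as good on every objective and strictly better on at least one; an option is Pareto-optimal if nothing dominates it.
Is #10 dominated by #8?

#8 vs #10: #8 is worse on lease (406 vs 375), so it does not dominate #10.

No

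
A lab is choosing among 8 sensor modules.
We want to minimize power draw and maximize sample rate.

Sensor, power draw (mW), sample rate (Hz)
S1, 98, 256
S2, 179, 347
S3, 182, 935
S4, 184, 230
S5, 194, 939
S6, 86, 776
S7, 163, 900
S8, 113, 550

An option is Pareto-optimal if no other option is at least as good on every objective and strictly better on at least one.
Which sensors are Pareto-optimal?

S3, S5, S6, S7

S1: dominated by S6 (power draw 86≤98, sample rate 776≥256).
S2: dominated by S6 (power draw 86≤179, sample rate 776≥347).
S3: not dominated.
S4: dominated by S1 (power draw 98≤184, sample rate 256≥230).
S5: not dominated (best sample rate).
S6: not dominated (best power draw).
S7: not dominated.
S8: dominated by S6 (power draw 86≤113, sample rate 776≥550).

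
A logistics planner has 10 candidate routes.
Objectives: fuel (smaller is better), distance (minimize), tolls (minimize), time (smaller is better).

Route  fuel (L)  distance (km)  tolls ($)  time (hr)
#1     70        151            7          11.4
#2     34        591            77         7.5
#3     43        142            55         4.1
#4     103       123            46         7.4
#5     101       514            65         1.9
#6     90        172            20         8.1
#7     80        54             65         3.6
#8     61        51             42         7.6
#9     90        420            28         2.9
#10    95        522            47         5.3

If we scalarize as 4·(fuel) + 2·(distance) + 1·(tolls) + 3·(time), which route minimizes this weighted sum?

#8

#1: 4·70 + 2·151 + 1·7 + 3·11.4 = 623.2
#2: 4·34 + 2·591 + 1·77 + 3·7.5 = 1417.5
#3: 4·43 + 2·142 + 1·55 + 3·4.1 = 523.3
#4: 4·103 + 2·123 + 1·46 + 3·7.4 = 726.2
#5: 4·101 + 2·514 + 1·65 + 3·1.9 = 1502.7
#6: 4·90 + 2·172 + 1·20 + 3·8.1 = 748.3
#7: 4·80 + 2·54 + 1·65 + 3·3.6 = 503.8
#8: 4·61 + 2·51 + 1·42 + 3·7.6 = 410.8
#9: 4·90 + 2·420 + 1·28 + 3·2.9 = 1236.7
#10: 4·95 + 2·522 + 1·47 + 3·5.3 = 1486.9
Lowest: #8 at 410.8.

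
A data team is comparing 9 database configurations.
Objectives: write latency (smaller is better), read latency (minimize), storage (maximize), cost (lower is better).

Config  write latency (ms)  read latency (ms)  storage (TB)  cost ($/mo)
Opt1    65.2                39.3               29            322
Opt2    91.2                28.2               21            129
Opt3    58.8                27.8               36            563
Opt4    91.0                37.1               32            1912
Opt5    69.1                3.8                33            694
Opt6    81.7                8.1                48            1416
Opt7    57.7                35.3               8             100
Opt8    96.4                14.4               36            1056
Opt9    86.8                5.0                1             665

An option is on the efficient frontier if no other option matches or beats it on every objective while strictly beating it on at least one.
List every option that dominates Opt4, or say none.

Opt3, Opt5, Opt6

Opt3: write latency 58.8≤91.0, read latency 27.8≤37.1, storage 36≥32, cost 563≤1912 — dominates Opt4.
Opt5: write latency 69.1≤91.0, read latency 3.8≤37.1, storage 33≥32, cost 694≤1912 — dominates Opt4.
Opt6: write latency 81.7≤91.0, read latency 8.1≤37.1, storage 48≥32, cost 1416≤1912 — dominates Opt4.
Others (Opt1, Opt2, Opt7, Opt8, Opt9) are each worse than Opt4 on at least one objective.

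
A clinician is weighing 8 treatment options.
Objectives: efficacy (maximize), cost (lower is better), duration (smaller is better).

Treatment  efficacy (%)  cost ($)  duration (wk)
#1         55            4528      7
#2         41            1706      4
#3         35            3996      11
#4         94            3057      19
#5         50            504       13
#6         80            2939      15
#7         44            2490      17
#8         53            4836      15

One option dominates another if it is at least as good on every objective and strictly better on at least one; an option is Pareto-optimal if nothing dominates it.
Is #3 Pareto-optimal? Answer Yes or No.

No

#2 vs #3: efficacy 41≥35, cost 1706≤3996, duration 4≤11 — #2 is at least as good on every objective and strictly better on at least one, so #2 dominates #3.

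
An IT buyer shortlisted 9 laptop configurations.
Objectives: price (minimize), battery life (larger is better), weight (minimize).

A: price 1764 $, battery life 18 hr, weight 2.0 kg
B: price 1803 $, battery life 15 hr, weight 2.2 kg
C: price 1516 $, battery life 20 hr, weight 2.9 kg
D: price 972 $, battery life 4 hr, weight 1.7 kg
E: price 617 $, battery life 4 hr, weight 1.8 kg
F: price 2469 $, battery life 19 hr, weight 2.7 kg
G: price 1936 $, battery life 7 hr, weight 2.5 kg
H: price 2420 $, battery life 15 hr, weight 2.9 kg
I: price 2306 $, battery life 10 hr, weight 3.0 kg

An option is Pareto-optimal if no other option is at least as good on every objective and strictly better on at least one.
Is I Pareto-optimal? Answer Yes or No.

A vs I: price 1764≤2306, battery life 18≥10, weight 2.0≤3.0 — A is at least as good on every objective and strictly better on at least one, so A dominates I.

No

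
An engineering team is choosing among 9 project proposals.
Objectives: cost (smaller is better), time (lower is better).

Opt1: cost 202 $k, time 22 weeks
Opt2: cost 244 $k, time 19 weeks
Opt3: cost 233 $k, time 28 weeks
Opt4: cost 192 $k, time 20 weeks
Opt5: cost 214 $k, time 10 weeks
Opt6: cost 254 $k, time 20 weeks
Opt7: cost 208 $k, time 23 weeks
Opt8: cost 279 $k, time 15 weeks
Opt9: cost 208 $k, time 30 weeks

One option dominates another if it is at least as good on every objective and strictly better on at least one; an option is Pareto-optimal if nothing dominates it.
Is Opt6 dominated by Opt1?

No

Opt1 vs Opt6: Opt1 is worse on time (22 vs 20), so it does not dominate Opt6.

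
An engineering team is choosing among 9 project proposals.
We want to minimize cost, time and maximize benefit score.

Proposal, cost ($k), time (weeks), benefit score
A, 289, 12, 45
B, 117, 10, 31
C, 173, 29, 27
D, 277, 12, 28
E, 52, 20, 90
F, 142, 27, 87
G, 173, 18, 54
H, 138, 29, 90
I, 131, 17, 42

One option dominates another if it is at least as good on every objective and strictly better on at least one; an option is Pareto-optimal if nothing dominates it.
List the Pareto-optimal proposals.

A, B, E, G, I

A: not dominated.
B: not dominated (best time).
C: dominated by B (cost 117≤173, time 10≤29, benefit score 31≥27).
D: dominated by B (cost 117≤277, time 10≤12, benefit score 31≥28).
E: not dominated (best cost).
F: dominated by E (cost 52≤142, time 20≤27, benefit score 90≥87).
G: not dominated.
H: dominated by E (cost 52≤138, time 20≤29, benefit score 90≥90).
I: not dominated.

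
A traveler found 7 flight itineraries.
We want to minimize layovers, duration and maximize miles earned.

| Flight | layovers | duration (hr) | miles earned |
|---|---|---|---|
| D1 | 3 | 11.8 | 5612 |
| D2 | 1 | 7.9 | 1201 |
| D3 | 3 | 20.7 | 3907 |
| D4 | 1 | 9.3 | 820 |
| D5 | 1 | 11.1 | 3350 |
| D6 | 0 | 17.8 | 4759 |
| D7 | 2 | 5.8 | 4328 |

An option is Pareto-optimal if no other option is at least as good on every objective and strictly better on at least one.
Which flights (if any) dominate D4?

D2: layovers 1≤1, duration 7.9≤9.3, miles earned 1201≥820 — dominates D4.
Others (D1, D3, D5, D6, D7) are each worse than D4 on at least one objective.

D2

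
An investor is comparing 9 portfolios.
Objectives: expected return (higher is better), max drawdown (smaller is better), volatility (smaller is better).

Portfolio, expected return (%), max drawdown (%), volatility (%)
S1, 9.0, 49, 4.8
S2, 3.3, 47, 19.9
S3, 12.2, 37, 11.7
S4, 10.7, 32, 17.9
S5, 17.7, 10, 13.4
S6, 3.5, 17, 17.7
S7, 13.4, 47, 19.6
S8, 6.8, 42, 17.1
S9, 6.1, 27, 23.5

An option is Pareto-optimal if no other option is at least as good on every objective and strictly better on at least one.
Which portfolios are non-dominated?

S1, S3, S5

S1: not dominated (best volatility).
S2: dominated by S3 (expected return 12.2≥3.3, max drawdown 37≤47, volatility 11.7≤19.9).
S3: not dominated.
S4: dominated by S5 (expected return 17.7≥10.7, max drawdown 10≤32, volatility 13.4≤17.9).
S5: not dominated (best expected return).
S6: dominated by S5 (expected return 17.7≥3.5, max drawdown 10≤17, volatility 13.4≤17.7).
S7: dominated by S5 (expected return 17.7≥13.4, max drawdown 10≤47, volatility 13.4≤19.6).
S8: dominated by S3 (expected return 12.2≥6.8, max drawdown 37≤42, volatility 11.7≤17.1).
S9: dominated by S5 (expected return 17.7≥6.1, max drawdown 10≤27, volatility 13.4≤23.5).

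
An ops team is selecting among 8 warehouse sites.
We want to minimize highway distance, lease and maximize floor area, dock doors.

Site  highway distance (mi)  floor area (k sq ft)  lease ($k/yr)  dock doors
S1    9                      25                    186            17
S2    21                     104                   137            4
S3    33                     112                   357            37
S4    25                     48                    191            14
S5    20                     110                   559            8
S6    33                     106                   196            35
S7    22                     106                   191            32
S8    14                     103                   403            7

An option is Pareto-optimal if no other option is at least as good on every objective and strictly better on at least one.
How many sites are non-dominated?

S1: not dominated (best highway distance).
S2: not dominated (best lease).
S3: not dominated (best floor area).
S4: dominated by S7 (highway distance 22≤25, floor area 106≥48, lease 191≤191, dock doors 32≥14).
S5: not dominated.
S6: not dominated.
S7: not dominated.
S8: not dominated.
Pareto-optimal: S1, S2, S3, S5, S6, S7, S8 → 7.

7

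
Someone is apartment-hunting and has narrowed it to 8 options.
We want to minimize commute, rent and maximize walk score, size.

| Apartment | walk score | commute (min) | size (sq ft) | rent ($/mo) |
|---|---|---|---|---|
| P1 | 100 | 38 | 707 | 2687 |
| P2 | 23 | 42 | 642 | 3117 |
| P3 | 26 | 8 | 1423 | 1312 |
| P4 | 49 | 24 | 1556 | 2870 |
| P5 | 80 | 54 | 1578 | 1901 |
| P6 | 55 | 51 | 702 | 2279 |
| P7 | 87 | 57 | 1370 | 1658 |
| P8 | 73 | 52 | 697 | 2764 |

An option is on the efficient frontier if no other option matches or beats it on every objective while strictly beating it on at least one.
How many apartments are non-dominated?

P1: not dominated (best walk score).
P2: dominated by P1 (walk score 100≥23, commute 38≤42, size 707≥642, rent 2687≤3117).
P3: not dominated (best commute).
P4: not dominated.
P5: not dominated (best size).
P6: not dominated.
P7: not dominated.
P8: dominated by P1 (walk score 100≥73, commute 38≤52, size 707≥697, rent 2687≤2764).
Pareto-optimal: P1, P3, P4, P5, P6, P7 → 6.

6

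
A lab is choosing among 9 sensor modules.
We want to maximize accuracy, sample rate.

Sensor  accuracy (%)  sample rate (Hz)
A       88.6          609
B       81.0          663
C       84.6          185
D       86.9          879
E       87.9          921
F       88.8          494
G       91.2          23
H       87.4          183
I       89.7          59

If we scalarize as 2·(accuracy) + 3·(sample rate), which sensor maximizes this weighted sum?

A: 2·88.6 + 3·609 = 2004.2
B: 2·81.0 + 3·663 = 2151.0
C: 2·84.6 + 3·185 = 724.2
D: 2·86.9 + 3·879 = 2810.8
E: 2·87.9 + 3·921 = 2938.8
F: 2·88.8 + 3·494 = 1659.6
G: 2·91.2 + 3·23 = 251.4
H: 2·87.4 + 3·183 = 723.8
I: 2·89.7 + 3·59 = 356.4
Highest: E at 2938.8.

E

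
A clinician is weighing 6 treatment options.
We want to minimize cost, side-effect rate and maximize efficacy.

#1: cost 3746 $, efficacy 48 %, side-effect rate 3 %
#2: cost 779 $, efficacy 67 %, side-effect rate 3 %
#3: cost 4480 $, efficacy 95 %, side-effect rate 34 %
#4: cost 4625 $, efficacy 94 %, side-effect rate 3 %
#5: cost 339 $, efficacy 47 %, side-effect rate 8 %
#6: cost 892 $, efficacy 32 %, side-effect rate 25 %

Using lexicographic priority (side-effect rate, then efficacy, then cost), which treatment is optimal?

First minimize side-effect rate: best is 3, kept {#1, #2, #4}.
Then maximize efficacy: best is 94, kept {#4}.

#4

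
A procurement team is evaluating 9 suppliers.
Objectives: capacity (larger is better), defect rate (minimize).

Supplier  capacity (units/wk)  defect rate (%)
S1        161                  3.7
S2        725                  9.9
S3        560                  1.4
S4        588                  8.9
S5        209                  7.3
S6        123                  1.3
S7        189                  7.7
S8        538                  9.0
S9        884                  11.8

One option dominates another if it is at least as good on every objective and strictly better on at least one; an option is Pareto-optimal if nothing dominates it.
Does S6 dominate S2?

No

S6 vs S2: S6 is worse on capacity (123 vs 725), so it does not dominate S2.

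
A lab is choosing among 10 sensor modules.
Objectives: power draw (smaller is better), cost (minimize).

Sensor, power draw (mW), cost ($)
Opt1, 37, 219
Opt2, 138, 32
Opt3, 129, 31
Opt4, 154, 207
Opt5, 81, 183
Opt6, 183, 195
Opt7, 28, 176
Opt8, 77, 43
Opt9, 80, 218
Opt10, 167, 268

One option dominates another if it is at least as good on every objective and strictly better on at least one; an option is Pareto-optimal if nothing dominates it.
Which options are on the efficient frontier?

Opt1: dominated by Opt7 (power draw 28≤37, cost 176≤219).
Opt2: dominated by Opt3 (power draw 129≤138, cost 31≤32).
Opt3: not dominated (best cost).
Opt4: dominated by Opt2 (power draw 138≤154, cost 32≤207).
Opt5: dominated by Opt7 (power draw 28≤81, cost 176≤183).
Opt6: dominated by Opt2 (power draw 138≤183, cost 32≤195).
Opt7: not dominated (best power draw).
Opt8: not dominated.
Opt9: dominated by Opt7 (power draw 28≤80, cost 176≤218).
Opt10: dominated by Opt1 (power draw 37≤167, cost 219≤268).

Opt3, Opt7, Opt8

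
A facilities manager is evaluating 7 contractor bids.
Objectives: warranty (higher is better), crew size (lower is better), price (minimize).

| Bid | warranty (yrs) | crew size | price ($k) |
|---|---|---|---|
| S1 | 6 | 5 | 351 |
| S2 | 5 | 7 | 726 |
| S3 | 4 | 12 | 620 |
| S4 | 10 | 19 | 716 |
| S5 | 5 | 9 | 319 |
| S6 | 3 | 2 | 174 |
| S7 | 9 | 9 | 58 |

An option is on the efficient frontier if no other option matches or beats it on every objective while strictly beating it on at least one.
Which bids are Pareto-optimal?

S1: not dominated.
S2: dominated by S1 (warranty 6≥5, crew size 5≤7, price 351≤726).
S3: dominated by S1 (warranty 6≥4, crew size 5≤12, price 351≤620).
S4: not dominated (best warranty).
S5: dominated by S7 (warranty 9≥5, crew size 9≤9, price 58≤319).
S6: not dominated (best crew size).
S7: not dominated (best price).

S1, S4, S6, S7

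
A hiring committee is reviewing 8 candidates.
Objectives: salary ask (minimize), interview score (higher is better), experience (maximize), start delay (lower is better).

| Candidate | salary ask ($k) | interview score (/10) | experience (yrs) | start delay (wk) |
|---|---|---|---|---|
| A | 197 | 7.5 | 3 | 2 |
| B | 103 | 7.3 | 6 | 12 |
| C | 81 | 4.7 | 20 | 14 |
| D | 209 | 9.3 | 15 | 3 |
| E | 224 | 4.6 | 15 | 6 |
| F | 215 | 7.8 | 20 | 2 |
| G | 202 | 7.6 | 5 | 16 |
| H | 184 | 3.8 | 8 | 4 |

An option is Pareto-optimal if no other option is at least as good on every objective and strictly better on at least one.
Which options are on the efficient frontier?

A: not dominated.
B: not dominated.
C: not dominated (best salary ask).
D: not dominated (best interview score).
E: dominated by D (salary ask 209≤224, interview score 9.3≥4.6, experience 15≥15, start delay 3≤6).
F: not dominated.
G: not dominated.
H: not dominated.

A, B, C, D, F, G, H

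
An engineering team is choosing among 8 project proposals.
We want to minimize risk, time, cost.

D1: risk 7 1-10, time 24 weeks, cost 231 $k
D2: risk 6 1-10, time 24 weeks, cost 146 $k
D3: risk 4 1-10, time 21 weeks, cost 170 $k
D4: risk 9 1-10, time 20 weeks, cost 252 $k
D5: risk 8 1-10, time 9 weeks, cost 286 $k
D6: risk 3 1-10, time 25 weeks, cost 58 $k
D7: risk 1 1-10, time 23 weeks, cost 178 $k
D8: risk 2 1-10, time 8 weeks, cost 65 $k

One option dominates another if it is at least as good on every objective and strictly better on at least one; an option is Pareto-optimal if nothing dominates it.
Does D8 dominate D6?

No

D8 vs D6: D8 is worse on cost (65 vs 58), so it does not dominate D6.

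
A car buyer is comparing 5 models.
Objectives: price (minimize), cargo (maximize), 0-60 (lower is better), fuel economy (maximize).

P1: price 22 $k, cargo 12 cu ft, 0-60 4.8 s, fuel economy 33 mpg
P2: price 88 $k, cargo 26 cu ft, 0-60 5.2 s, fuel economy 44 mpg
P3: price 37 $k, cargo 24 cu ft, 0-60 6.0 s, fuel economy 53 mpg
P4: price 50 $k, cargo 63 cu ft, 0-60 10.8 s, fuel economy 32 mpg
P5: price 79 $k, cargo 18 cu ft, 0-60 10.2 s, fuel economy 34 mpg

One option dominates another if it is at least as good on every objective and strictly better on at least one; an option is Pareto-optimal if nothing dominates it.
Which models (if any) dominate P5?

P3

P3: price 37≤79, cargo 24≥18, 0-60 6.0≤10.2, fuel economy 53≥34 — dominates P5.
Others (P1, P2, P4) are each worse than P5 on at least one objective.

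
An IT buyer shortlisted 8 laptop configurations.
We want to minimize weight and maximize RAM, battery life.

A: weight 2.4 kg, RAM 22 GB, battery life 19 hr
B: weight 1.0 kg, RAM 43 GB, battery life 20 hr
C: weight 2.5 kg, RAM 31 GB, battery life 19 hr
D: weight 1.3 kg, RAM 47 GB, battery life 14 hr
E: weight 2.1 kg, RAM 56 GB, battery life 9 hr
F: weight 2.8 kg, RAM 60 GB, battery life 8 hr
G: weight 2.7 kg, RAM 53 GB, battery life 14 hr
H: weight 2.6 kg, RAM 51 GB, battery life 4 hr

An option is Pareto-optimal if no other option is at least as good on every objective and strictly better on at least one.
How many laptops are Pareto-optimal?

A: dominated by B (weight 1.0≤2.4, RAM 43≥22, battery life 20≥19).
B: not dominated (best weight).
C: dominated by B (weight 1.0≤2.5, RAM 43≥31, battery life 20≥19).
D: not dominated.
E: not dominated.
F: not dominated (best RAM).
G: not dominated.
H: dominated by E (weight 2.1≤2.6, RAM 56≥51, battery life 9≥4).
Pareto-optimal: B, D, E, F, G → 5.

5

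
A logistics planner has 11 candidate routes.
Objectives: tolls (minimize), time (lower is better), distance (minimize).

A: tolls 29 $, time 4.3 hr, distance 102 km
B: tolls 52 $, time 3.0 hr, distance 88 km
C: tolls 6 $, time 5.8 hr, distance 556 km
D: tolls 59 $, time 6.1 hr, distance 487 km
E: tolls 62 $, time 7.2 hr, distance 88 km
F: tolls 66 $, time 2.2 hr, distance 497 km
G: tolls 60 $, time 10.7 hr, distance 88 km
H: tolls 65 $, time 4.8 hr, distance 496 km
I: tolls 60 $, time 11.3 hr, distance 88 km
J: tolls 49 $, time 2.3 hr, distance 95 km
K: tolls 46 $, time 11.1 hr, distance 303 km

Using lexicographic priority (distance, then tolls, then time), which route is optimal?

B

First minimize distance: best is 88, kept {B, E, G, I}.
Then minimize tolls: best is 52, kept {B}.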